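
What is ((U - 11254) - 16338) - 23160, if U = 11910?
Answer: -38842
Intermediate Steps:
((U - 11254) - 16338) - 23160 = ((11910 - 11254) - 16338) - 23160 = (656 - 16338) - 23160 = -15682 - 23160 = -38842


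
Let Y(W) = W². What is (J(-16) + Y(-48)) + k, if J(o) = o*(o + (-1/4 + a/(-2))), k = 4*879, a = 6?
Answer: 6128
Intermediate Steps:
k = 3516
J(o) = o*(-13/4 + o) (J(o) = o*(o + (-1/4 + 6/(-2))) = o*(o + (-1*¼ + 6*(-½))) = o*(o + (-¼ - 3)) = o*(o - 13/4) = o*(-13/4 + o))
(J(-16) + Y(-48)) + k = ((¼)*(-16)*(-13 + 4*(-16)) + (-48)²) + 3516 = ((¼)*(-16)*(-13 - 64) + 2304) + 3516 = ((¼)*(-16)*(-77) + 2304) + 3516 = (308 + 2304) + 3516 = 2612 + 3516 = 6128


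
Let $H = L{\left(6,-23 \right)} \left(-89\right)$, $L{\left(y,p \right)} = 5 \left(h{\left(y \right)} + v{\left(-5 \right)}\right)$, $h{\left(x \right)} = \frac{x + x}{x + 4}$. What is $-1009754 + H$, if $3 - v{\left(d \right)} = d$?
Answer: $-1013848$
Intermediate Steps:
$h{\left(x \right)} = \frac{2 x}{4 + x}$
$v{\left(d \right)} = 3 - d$
$L{\left(y,p \right)} = 40 + \frac{10 y}{4 + y}$ ($L{\left(y,p \right)} = 5 \left(\frac{2 y}{4 + y} + \left(3 - -5\right)\right) = 5 \left(\frac{2 y}{4 + y} + \left(3 + 5\right)\right) = 5 \left(\frac{2 y}{4 + y} + 8\right) = 5 \left(8 + \frac{2 y}{4 + y}\right) = 40 + \frac{10 y}{4 + y}$)
$H = -4094$ ($H = \frac{10 \left(16 + 5 \cdot 6\right)}{4 + 6} \left(-89\right) = \frac{10 \left(16 + 30\right)}{10} \left(-89\right) = 10 \cdot \frac{1}{10} \cdot 46 \left(-89\right) = 46 \left(-89\right) = -4094$)
$-1009754 + H = -1009754 - 4094 = -1013848$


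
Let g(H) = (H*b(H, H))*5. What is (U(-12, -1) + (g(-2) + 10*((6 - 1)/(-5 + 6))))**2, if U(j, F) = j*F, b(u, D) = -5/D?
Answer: 1369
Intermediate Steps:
U(j, F) = F*j
g(H) = -25 (g(H) = (H*(-5/H))*5 = -5*5 = -25)
(U(-12, -1) + (g(-2) + 10*((6 - 1)/(-5 + 6))))**2 = (-1*(-12) + (-25 + 10*((6 - 1)/(-5 + 6))))**2 = (12 + (-25 + 10*(5/1)))**2 = (12 + (-25 + 10*(5*1)))**2 = (12 + (-25 + 10*5))**2 = (12 + (-25 + 50))**2 = (12 + 25)**2 = 37**2 = 1369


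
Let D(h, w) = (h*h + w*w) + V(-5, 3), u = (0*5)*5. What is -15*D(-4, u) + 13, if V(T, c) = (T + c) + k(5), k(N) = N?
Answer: -272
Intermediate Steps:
V(T, c) = 5 + T + c (V(T, c) = (T + c) + 5 = 5 + T + c)
u = 0 (u = 0*5 = 0)
D(h, w) = 3 + h² + w² (D(h, w) = (h*h + w*w) + (5 - 5 + 3) = (h² + w²) + 3 = 3 + h² + w²)
-15*D(-4, u) + 13 = -15*(3 + (-4)² + 0²) + 13 = -15*(3 + 16 + 0) + 13 = -15*19 + 13 = -285 + 13 = -272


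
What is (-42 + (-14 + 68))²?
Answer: 144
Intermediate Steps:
(-42 + (-14 + 68))² = (-42 + 54)² = 12² = 144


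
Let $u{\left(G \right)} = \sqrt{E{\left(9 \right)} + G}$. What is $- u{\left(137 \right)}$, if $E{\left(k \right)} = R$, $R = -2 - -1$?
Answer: $- 2 \sqrt{34} \approx -11.662$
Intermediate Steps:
$R = -1$ ($R = -2 + 1 = -1$)
$E{\left(k \right)} = -1$
$u{\left(G \right)} = \sqrt{-1 + G}$
$- u{\left(137 \right)} = - \sqrt{-1 + 137} = - \sqrt{136} = - 2 \sqrt{34}$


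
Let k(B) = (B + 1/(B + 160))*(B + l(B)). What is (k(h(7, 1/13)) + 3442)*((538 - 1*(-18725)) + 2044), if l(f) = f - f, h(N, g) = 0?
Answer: 73338694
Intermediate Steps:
l(f) = 0
k(B) = B*(B + 1/(160 + B)) (k(B) = (B + 1/(B + 160))*(B + 0) = (B + 1/(160 + B))*B = B*(B + 1/(160 + B)))
(k(h(7, 1/13)) + 3442)*((538 - 1*(-18725)) + 2044) = (0*(1 + 0² + 160*0)/(160 + 0) + 3442)*((538 - 1*(-18725)) + 2044) = (0*(1 + 0 + 0)/160 + 3442)*((538 + 18725) + 2044) = (0*(1/160)*1 + 3442)*(19263 + 2044) = (0 + 3442)*21307 = 3442*21307 = 73338694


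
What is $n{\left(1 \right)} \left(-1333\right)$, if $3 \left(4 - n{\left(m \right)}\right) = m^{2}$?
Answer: $- \frac{14663}{3} \approx -4887.7$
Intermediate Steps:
$n{\left(m \right)} = 4 - \frac{m^{2}}{3}$
$n{\left(1 \right)} \left(-1333\right) = \left(4 - \frac{1^{2}}{3}\right) \left(-1333\right) = \left(4 - \frac{1}{3}\right) \left(-1333\right) = \frac{11}{3} \left(-1333\right) = - \frac{14663}{3}$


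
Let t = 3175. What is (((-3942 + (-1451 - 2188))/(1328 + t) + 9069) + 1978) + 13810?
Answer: 1963570/79 ≈ 24855.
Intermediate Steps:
(((-3942 + (-1451 - 2188))/(1328 + t) + 9069) + 1978) + 13810 = (((-3942 + (-1451 - 2188))/(1328 + 3175) + 9069) + 1978) + 13810 = (((-3942 - 3639)/4503 + 9069) + 1978) + 13810 = ((-7581*1/4503 + 9069) + 1978) + 13810 = ((-133/79 + 9069) + 1978) + 13810 = (716318/79 + 1978) + 13810 = 872580/79 + 13810 = 1963570/79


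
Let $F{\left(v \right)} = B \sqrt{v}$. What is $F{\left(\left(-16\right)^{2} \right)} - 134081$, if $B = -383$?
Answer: $-140209$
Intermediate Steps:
$F{\left(v \right)} = - 383 \sqrt{v}$
$F{\left(\left(-16\right)^{2} \right)} - 134081 = - 383 \sqrt{\left(-16\right)^{2}} - 134081 = - 383 \sqrt{256} - 134081 = \left(-383\right) 16 - 134081 = -6128 - 134081 = -140209$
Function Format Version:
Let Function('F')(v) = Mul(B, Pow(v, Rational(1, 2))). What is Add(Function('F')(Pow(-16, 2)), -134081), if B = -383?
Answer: -140209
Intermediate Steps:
Function('F')(v) = Mul(-383, Pow(v, Rational(1, 2)))
Add(Function('F')(Pow(-16, 2)), -134081) = Add(Mul(-383, Pow(Pow(-16, 2), Rational(1, 2))), -134081) = Add(Mul(-383, Pow(256, Rational(1, 2))), -134081) = Add(Mul(-383, 16), -134081) = Add(-6128, -134081) = -140209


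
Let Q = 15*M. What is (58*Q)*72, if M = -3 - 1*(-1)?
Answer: -125280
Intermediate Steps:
M = -2 (M = -3 + 1 = -2)
Q = -30 (Q = 15*(-2) = -30)
(58*Q)*72 = (58*(-30))*72 = -1740*72 = -125280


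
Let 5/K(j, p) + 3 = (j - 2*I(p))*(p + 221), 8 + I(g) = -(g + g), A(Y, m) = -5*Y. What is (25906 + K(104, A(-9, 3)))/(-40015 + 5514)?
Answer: -2067221087/2753076297 ≈ -0.75088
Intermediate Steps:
I(g) = -8 - 2*g (I(g) = -8 - (g + g) = -8 - 2*g)
K(j, p) = 5/(-3 + (221 + p)*(16 + j + 4*p)) (K(j, p) = 5/(-3 + (j - 2*(-8 - 2*p))*(p + 221)) = 5/(-3 + (j + (16 + 4*p))*(221 + p)) = 5/(-3 + (16 + j + 4*p)*(221 + p)) = 5/(-3 + (221 + p)*(16 + j + 4*p)))
(25906 + K(104, A(-9, 3)))/(-40015 + 5514) = (25906 + 5/(3533 + 4*(-5*(-9))**2 + 221*104 + 900*(-5*(-9)) + 104*(-5*(-9))))/(-40015 + 5514) = (25906 + 5/(3533 + 4*45**2 + 22984 + 900*45 + 104*45))/(-34501) = (25906 + 5/(3533 + 4*2025 + 22984 + 40500 + 4680))*(-1/34501) = (25906 + 5/(3533 + 8100 + 22984 + 40500 + 4680))*(-1/34501) = (25906 + 5/79797)*(-1/34501) = (2067221087/79797)*(-1/34501) = -2067221087/2753076297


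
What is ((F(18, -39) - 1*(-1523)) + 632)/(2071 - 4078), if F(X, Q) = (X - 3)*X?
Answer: -2425/2007 ≈ -1.2083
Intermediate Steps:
F(X, Q) = X*(-3 + X) (F(X, Q) = (-3 + X)*X = X*(-3 + X))
((F(18, -39) - 1*(-1523)) + 632)/(2071 - 4078) = ((18*(-3 + 18) - 1*(-1523)) + 632)/(2071 - 4078) = ((18*15 + 1523) + 632)/(-2007) = ((270 + 1523) + 632)*(-1/2007) = (1793 + 632)*(-1/2007) = 2425*(-1/2007) = -2425/2007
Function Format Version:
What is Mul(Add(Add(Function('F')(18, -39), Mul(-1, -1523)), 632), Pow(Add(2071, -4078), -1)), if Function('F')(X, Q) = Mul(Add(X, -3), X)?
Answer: Rational(-2425, 2007) ≈ -1.2083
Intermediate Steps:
Function('F')(X, Q) = Mul(X, Add(-3, X)) (Function('F')(X, Q) = Mul(Add(-3, X), X) = Mul(X, Add(-3, X)))
Mul(Add(Add(Function('F')(18, -39), Mul(-1, -1523)), 632), Pow(Add(2071, -4078), -1)) = Mul(Add(Add(Mul(18, Add(-3, 18)), Mul(-1, -1523)), 632), Pow(Add(2071, -4078), -1)) = Mul(Add(Add(Mul(18, 15), 1523), 632), Pow(-2007, -1)) = Mul(Add(Add(270, 1523), 632), Rational(-1, 2007)) = Mul(Add(1793, 632), Rational(-1, 2007)) = Mul(2425, Rational(-1, 2007)) = Rational(-2425, 2007)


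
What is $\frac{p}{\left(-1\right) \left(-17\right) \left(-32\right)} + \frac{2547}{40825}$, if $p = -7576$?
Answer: $\frac{38834471}{2776100} \approx 13.989$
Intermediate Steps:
$\frac{p}{\left(-1\right) \left(-17\right) \left(-32\right)} + \frac{2547}{40825} = - \frac{7576}{\left(-1\right) \left(-17\right) \left(-32\right)} + \frac{2547}{40825} = - \frac{7576}{17 \left(-32\right)} + 2547 \cdot \frac{1}{40825} = - \frac{7576}{-544} + \frac{2547}{40825} = \left(-7576\right) \left(- \frac{1}{544}\right) + \frac{2547}{40825} = \frac{947}{68} + \frac{2547}{40825} = \frac{38834471}{2776100}$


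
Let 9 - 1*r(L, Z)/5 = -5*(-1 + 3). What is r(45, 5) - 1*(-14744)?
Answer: 14839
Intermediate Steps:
r(L, Z) = 95 (r(L, Z) = 45 - (-25)*(-1 + 3) = 45 - (-25)*2 = 45 - 5*(-10) = 45 + 50 = 95)
r(45, 5) - 1*(-14744) = 95 - 1*(-14744) = 95 + 14744 = 14839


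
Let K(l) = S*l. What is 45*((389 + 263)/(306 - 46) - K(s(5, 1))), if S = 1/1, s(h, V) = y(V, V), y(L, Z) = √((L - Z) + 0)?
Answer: 1467/13 ≈ 112.85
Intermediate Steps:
y(L, Z) = √(L - Z)
s(h, V) = 0 (s(h, V) = √(V - V) = √0 = 0)
S = 1
K(l) = l (K(l) = 1*l = l)
45*((389 + 263)/(306 - 46) - K(s(5, 1))) = 45*((389 + 263)/(306 - 46) - 1*0) = 45*(652/260 + 0) = 45*(652*(1/260) + 0) = 45*(163/65 + 0) = 45*(163/65) = 1467/13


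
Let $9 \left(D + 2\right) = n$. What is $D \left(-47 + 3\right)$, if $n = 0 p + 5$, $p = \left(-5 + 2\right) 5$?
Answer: $\frac{572}{9} \approx 63.556$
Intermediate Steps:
$p = -15$ ($p = \left(-3\right) 5 = -15$)
$n = 5$ ($n = 0 \left(-15\right) + 5 = 0 + 5 = 5$)
$D = - \frac{13}{9}$ ($D = -2 + \frac{1}{9} \cdot 5 = -2 + \frac{5}{9} = - \frac{13}{9} \approx -1.4444$)
$D \left(-47 + 3\right) = - \frac{13 \left(-47 + 3\right)}{9} = \left(- \frac{13}{9}\right) \left(-44\right) = \frac{572}{9}$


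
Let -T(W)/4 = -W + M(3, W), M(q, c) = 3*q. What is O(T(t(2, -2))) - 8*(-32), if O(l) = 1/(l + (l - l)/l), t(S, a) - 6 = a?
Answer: 5119/20 ≈ 255.95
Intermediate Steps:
t(S, a) = 6 + a
T(W) = -36 + 4*W (T(W) = -4*(-W + 3*3) = -4*(-W + 9) = -4*(9 - W) = -36 + 4*W)
O(l) = 1/l (O(l) = 1/(l + 0/l) = 1/(l + 0) = 1/l)
O(T(t(2, -2))) - 8*(-32) = 1/(-36 + 4*(6 - 2)) - 8*(-32) = 1/(-36 + 4*4) - 1*(-256) = 1/(-36 + 16) + 256 = 1/(-20) + 256 = -1/20 + 256 = 5119/20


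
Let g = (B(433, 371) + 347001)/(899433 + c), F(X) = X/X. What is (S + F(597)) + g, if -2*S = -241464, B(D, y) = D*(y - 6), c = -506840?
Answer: 47399435715/392593 ≈ 1.2073e+5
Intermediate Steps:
F(X) = 1
B(D, y) = D*(-6 + y)
S = 120732 (S = -1/2*(-241464) = 120732)
g = 505046/392593 (g = (433*(-6 + 371) + 347001)/(899433 - 506840) = (433*365 + 347001)/392593 = (158045 + 347001)*(1/392593) = 505046*(1/392593) = 505046/392593 ≈ 1.2864)
(S + F(597)) + g = (120732 + 1) + 505046/392593 = 120733 + 505046/392593 = 47399435715/392593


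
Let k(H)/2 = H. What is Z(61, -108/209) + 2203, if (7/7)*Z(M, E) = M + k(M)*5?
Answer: 2874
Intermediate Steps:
k(H) = 2*H
Z(M, E) = 11*M (Z(M, E) = M + (2*M)*5 = M + 10*M = 11*M)
Z(61, -108/209) + 2203 = 11*61 + 2203 = 671 + 2203 = 2874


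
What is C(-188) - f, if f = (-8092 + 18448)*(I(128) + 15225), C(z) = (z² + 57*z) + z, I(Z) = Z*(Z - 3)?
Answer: -323341660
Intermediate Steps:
I(Z) = Z*(-3 + Z)
C(z) = z² + 58*z
f = 323366100 (f = (-8092 + 18448)*(128*(-3 + 128) + 15225) = 10356*(128*125 + 15225) = 10356*(16000 + 15225) = 10356*31225 = 323366100)
C(-188) - f = -188*(58 - 188) - 1*323366100 = -188*(-130) - 323366100 = 24440 - 323366100 = -323341660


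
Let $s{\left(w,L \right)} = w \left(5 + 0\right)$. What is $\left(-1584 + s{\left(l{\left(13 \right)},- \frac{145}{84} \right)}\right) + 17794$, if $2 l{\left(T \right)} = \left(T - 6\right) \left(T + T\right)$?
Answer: $16665$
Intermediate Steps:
$l{\left(T \right)} = T \left(-6 + T\right)$ ($l{\left(T \right)} = \frac{\left(T - 6\right) \left(T + T\right)}{2} = \frac{\left(-6 + T\right) 2 T}{2} = \frac{2 T \left(-6 + T\right)}{2} = T \left(-6 + T\right)$)
$s{\left(w,L \right)} = 5 w$ ($s{\left(w,L \right)} = w 5 = 5 w$)
$\left(-1584 + s{\left(l{\left(13 \right)},- \frac{145}{84} \right)}\right) + 17794 = \left(-1584 + 5 \cdot 13 \left(-6 + 13\right)\right) + 17794 = \left(-1584 + 5 \cdot 13 \cdot 7\right) + 17794 = \left(-1584 + 5 \cdot 91\right) + 17794 = \left(-1584 + 455\right) + 17794 = -1129 + 17794 = 16665$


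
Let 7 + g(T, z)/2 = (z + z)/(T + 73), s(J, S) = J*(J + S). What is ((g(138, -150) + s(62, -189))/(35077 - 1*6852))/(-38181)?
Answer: 1664968/227385990975 ≈ 7.3222e-6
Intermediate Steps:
g(T, z) = -14 + 4*z/(73 + T) (g(T, z) = -14 + 2*((z + z)/(T + 73)) = -14 + 2*((2*z)/(73 + T)) = -14 + 2*(2*z/(73 + T)) = -14 + 4*z/(73 + T))
((g(138, -150) + s(62, -189))/(35077 - 1*6852))/(-38181) = ((2*(-511 - 7*138 + 2*(-150))/(73 + 138) + 62*(62 - 189))/(35077 - 1*6852))/(-38181) = ((2*(-511 - 966 - 300)/211 + 62*(-127))/(35077 - 6852))*(-1/38181) = ((2*(1/211)*(-1777) - 7874)/28225)*(-1/38181) = ((-3554/211 - 7874)*(1/28225))*(-1/38181) = -1664968/211*1/28225*(-1/38181) = -1664968/5955475*(-1/38181) = 1664968/227385990975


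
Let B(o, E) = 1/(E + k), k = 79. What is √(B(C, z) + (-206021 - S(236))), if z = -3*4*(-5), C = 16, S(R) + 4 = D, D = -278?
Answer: 2*I*√993770770/139 ≈ 453.58*I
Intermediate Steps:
S(R) = -282 (S(R) = -4 - 278 = -282)
z = 60 (z = -12*(-5) = 60)
B(o, E) = 1/(79 + E) (B(o, E) = 1/(E + 79) = 1/(79 + E))
√(B(C, z) + (-206021 - S(236))) = √(1/(79 + 60) + (-206021 - 1*(-282))) = √(1/139 + (-206021 + 282)) = √(1/139 - 205739) = √(-28597720/139) = 2*I*√993770770/139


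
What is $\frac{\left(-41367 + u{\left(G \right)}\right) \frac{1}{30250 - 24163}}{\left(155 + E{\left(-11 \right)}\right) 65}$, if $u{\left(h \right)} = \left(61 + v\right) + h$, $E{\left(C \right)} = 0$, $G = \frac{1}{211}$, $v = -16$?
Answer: $- \frac{8718941}{12939896775} \approx -0.0006738$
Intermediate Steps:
$G = \frac{1}{211} \approx 0.0047393$
$u{\left(h \right)} = 45 + h$ ($u{\left(h \right)} = \left(61 - 16\right) + h = 45 + h$)
$\frac{\left(-41367 + u{\left(G \right)}\right) \frac{1}{30250 - 24163}}{\left(155 + E{\left(-11 \right)}\right) 65} = \frac{\left(-41367 + \left(45 + \frac{1}{211}\right)\right) \frac{1}{30250 - 24163}}{\left(155 + 0\right) 65} = \frac{\left(-41367 + \frac{9496}{211}\right) \frac{1}{6087}}{155 \cdot 65} = \frac{\left(- \frac{8718941}{211}\right) \frac{1}{6087}}{10075} = \left(- \frac{8718941}{1284357}\right) \frac{1}{10075} = - \frac{8718941}{12939896775}$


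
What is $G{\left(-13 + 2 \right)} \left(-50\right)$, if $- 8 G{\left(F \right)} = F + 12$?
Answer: $\frac{25}{4} \approx 6.25$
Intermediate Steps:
$G{\left(F \right)} = - \frac{3}{2} - \frac{F}{8}$ ($G{\left(F \right)} = - \frac{F + 12}{8} = - \frac{12 + F}{8} = - \frac{3}{2} - \frac{F}{8}$)
$G{\left(-13 + 2 \right)} \left(-50\right) = \left(- \frac{3}{2} - \frac{-13 + 2}{8}\right) \left(-50\right) = \left(- \frac{3}{2} - - \frac{11}{8}\right) \left(-50\right) = \left(- \frac{3}{2} + \frac{11}{8}\right) \left(-50\right) = \left(- \frac{1}{8}\right) \left(-50\right) = \frac{25}{4}$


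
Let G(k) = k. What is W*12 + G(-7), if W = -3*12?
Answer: -439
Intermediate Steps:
W = -36
W*12 + G(-7) = -36*12 - 7 = -432 - 7 = -439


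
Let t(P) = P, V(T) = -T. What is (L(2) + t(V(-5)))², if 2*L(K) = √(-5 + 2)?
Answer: (10 + I*√3)²/4 ≈ 24.25 + 8.6602*I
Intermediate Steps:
L(K) = I*√3/2 (L(K) = √(-5 + 2)/2 = √(-3)/2 = (I*√3)/2 = I*√3/2)
(L(2) + t(V(-5)))² = (I*√3/2 - 1*(-5))² = (I*√3/2 + 5)² = (5 + I*√3/2)²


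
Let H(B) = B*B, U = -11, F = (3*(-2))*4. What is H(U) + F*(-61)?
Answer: 1585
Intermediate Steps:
F = -24 (F = -6*4 = -24)
H(B) = B**2
H(U) + F*(-61) = (-11)**2 - 24*(-61) = 121 + 1464 = 1585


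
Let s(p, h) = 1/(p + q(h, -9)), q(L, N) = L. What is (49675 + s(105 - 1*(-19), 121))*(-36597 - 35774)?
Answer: -880782281496/245 ≈ -3.5950e+9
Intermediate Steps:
s(p, h) = 1/(h + p) (s(p, h) = 1/(p + h) = 1/(h + p))
(49675 + s(105 - 1*(-19), 121))*(-36597 - 35774) = (49675 + 1/(121 + (105 - 1*(-19))))*(-36597 - 35774) = (49675 + 1/(121 + (105 + 19)))*(-72371) = (49675 + 1/(121 + 124))*(-72371) = (49675 + 1/245)*(-72371) = (12170376/245)*(-72371) = -880782281496/245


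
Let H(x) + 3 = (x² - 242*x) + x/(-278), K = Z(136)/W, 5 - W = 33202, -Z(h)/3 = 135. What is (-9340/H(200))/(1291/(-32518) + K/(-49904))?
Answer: -34969522599972441920/1249164004141591283 ≈ -27.994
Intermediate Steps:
Z(h) = -405 (Z(h) = -3*135 = -405)
W = -33197 (W = 5 - 1*33202 = 5 - 33202 = -33197)
K = 405/33197 (K = -405/(-33197) = -405*(-1/33197) = 405/33197 ≈ 0.012200)
H(x) = -3 + x² - 67277*x/278 (H(x) = -3 + ((x² - 242*x) + x/(-278)) = -3 + ((x² - 242*x) + x*(-1/278)) = -3 + ((x² - 242*x) - x/278) = -3 + (x² - 67277*x/278) = -3 + x² - 67277*x/278)
(-9340/H(200))/(1291/(-32518) + K/(-49904)) = (-9340/(-3 + 200² - 67277/278*200))/(1291/(-32518) + (405/33197)/(-49904)) = (-9340/(-3 + 40000 - 6727700/139))/(1291*(-1/32518) + (405/33197)*(-1/49904)) = (-9340/(-1168117/139))/(-1291/32518 - 405/1656663088) = (-9340*(-139/1168117))/(-1069382608199/26935685147792) = (1298260/1168117)*(-26935685147792/1069382608199) = -34969522599972441920/1249164004141591283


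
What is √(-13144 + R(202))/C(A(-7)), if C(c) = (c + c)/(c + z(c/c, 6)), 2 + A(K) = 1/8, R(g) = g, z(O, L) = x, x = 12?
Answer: -81*I*√1438/10 ≈ -307.16*I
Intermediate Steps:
z(O, L) = 12
A(K) = -15/8 (A(K) = -2 + 1/8 = -2 + ⅛ = -15/8)
C(c) = 2*c/(12 + c) (C(c) = (c + c)/(c + 12) = (2*c)/(12 + c) = 2*c/(12 + c))
√(-13144 + R(202))/C(A(-7)) = √(-13144 + 202)/((2*(-15/8)/(12 - 15/8))) = √(-12942)/((2*(-15/8)/(81/8))) = (3*I*√1438)/((2*(-15/8)*(8/81))) = (3*I*√1438)/(-10/27) = (3*I*√1438)*(-27/10) = -81*I*√1438/10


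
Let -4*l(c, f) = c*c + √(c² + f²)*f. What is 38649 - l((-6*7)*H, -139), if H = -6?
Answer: 54525 - 695*√3313/4 ≈ 44524.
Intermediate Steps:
l(c, f) = -c²/4 - f*√(c² + f²)/4 (l(c, f) = -(c*c + √(c² + f²)*f)/4 = -(c² + f*√(c² + f²))/4 = -c²/4 - f*√(c² + f²)/4)
38649 - l((-6*7)*H, -139) = 38649 - (-(-6*7*(-6))²/4 - ¼*(-139)*√((-6*7*(-6))² + (-139)²)) = 38649 - (-(-42*(-6))²/4 - ¼*(-139)*√((-42*(-6))² + 19321)) = 38649 - (-¼*252² - ¼*(-139)*√(252² + 19321)) = 38649 - (-¼*63504 - ¼*(-139)*√(63504 + 19321)) = 38649 - (-15876 - ¼*(-139)*√82825) = 38649 - (-15876 - ¼*(-139)*5*√3313) = 38649 - (-15876 + 695*√3313/4) = 38649 + (15876 - 695*√3313/4) = 54525 - 695*√3313/4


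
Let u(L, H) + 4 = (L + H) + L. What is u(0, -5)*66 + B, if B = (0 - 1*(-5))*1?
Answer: -589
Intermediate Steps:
B = 5 (B = (0 + 5)*1 = 5*1 = 5)
u(L, H) = -4 + H + 2*L (u(L, H) = -4 + ((L + H) + L) = -4 + ((H + L) + L) = -4 + (H + 2*L) = -4 + H + 2*L)
u(0, -5)*66 + B = (-4 - 5 + 2*0)*66 + 5 = (-4 - 5 + 0)*66 + 5 = -9*66 + 5 = -594 + 5 = -589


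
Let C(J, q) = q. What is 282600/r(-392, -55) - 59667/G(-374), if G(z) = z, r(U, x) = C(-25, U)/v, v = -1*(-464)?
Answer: -6127235517/18326 ≈ -3.3435e+5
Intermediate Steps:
v = 464
r(U, x) = U/464
282600/r(-392, -55) - 59667/G(-374) = 282600/(((1/464)*(-392))) - 59667/(-374) = 282600/(-49/58) - 59667*(-1/374) = 282600*(-58/49) + 59667/374 = -16390800/49 + 59667/374 = -6127235517/18326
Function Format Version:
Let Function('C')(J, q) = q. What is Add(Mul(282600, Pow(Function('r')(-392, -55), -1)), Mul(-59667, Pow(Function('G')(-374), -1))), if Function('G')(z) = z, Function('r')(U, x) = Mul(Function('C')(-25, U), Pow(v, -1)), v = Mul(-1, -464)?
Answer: Rational(-6127235517, 18326) ≈ -3.3435e+5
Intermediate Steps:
v = 464
Function('r')(U, x) = Mul(Rational(1, 464), U) (Function('r')(U, x) = Mul(U, Pow(464, -1)) = Mul(U, Rational(1, 464)) = Mul(Rational(1, 464), U))
Add(Mul(282600, Pow(Function('r')(-392, -55), -1)), Mul(-59667, Pow(Function('G')(-374), -1))) = Add(Mul(282600, Pow(Mul(Rational(1, 464), -392), -1)), Mul(-59667, Pow(-374, -1))) = Add(Mul(282600, Pow(Rational(-49, 58), -1)), Mul(-59667, Rational(-1, 374))) = Add(Mul(282600, Rational(-58, 49)), Rational(59667, 374)) = Add(Rational(-16390800, 49), Rational(59667, 374)) = Rational(-6127235517, 18326)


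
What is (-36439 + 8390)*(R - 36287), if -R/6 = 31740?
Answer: 6359465623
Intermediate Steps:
R = -190440 (R = -6*31740 = -190440)
(-36439 + 8390)*(R - 36287) = (-36439 + 8390)*(-190440 - 36287) = -28049*(-226727) = 6359465623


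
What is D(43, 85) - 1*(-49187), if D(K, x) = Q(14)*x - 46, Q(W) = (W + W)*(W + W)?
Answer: 115781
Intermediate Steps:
Q(W) = 4*W² (Q(W) = (2*W)*(2*W) = 4*W²)
D(K, x) = -46 + 784*x (D(K, x) = (4*14²)*x - 46 = (4*196)*x - 46 = 784*x - 46 = -46 + 784*x)
D(43, 85) - 1*(-49187) = (-46 + 784*85) - 1*(-49187) = (-46 + 66640) + 49187 = 66594 + 49187 = 115781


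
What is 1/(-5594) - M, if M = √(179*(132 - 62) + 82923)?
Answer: -1/5594 - √95453 ≈ -308.96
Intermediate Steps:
M = √95453 (M = √(179*70 + 82923) = √(12530 + 82923) = √95453 ≈ 308.95)
1/(-5594) - M = 1/(-5594) - √95453 = -1/5594 - √95453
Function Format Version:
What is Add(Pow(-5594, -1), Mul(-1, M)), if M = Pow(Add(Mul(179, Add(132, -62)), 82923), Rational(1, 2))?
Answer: Add(Rational(-1, 5594), Mul(-1, Pow(95453, Rational(1, 2)))) ≈ -308.96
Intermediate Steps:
M = Pow(95453, Rational(1, 2)) (M = Pow(Add(Mul(179, 70), 82923), Rational(1, 2)) = Pow(Add(12530, 82923), Rational(1, 2)) = Pow(95453, Rational(1, 2)) ≈ 308.95)
Add(Pow(-5594, -1), Mul(-1, M)) = Add(Pow(-5594, -1), Mul(-1, Pow(95453, Rational(1, 2)))) = Add(Rational(-1, 5594), Mul(-1, Pow(95453, Rational(1, 2))))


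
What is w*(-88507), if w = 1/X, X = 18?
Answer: -88507/18 ≈ -4917.1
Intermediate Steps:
w = 1/18 ≈ 0.055556
w*(-88507) = (1/18)*(-88507) = -88507/18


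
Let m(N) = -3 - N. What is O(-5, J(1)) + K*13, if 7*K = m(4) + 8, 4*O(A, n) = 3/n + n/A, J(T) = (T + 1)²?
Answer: 1033/560 ≈ 1.8446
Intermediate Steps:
J(T) = (1 + T)²
O(A, n) = 3/(4*n) + n/(4*A) (O(A, n) = (3/n + n/A)/4 = 3/(4*n) + n/(4*A))
K = ⅐ (K = ((-3 - 1*4) + 8)/7 = ((-3 - 4) + 8)/7 = (-7 + 8)/7 = (⅐)*1 = ⅐ ≈ 0.14286)
O(-5, J(1)) + K*13 = (3/(4*((1 + 1)²)) + (¼)*(1 + 1)²/(-5)) + (⅐)*13 = (3/(4*(2²)) + (¼)*2²*(-⅕)) + 13/7 = ((¾)/4 + (¼)*4*(-⅕)) + 13/7 = ((¾)*(¼) - ⅕) + 13/7 = (3/16 - ⅕) + 13/7 = -1/80 + 13/7 = 1033/560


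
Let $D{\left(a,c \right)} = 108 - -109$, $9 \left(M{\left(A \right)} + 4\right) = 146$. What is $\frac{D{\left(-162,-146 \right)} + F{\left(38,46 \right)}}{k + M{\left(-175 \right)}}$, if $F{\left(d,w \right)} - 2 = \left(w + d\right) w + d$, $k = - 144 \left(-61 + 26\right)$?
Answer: $\frac{37089}{45470} \approx 0.81568$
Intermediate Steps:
$M{\left(A \right)} = \frac{110}{9}$ ($M{\left(A \right)} = -4 + \frac{1}{9} \cdot 146 = -4 + \frac{146}{9} = \frac{110}{9}$)
$D{\left(a,c \right)} = 217$ ($D{\left(a,c \right)} = 108 + 109 = 217$)
$k = 5040$ ($k = \left(-144\right) \left(-35\right) = 5040$)
$F{\left(d,w \right)} = 2 + d + w \left(d + w\right)$ ($F{\left(d,w \right)} = 2 + \left(\left(w + d\right) w + d\right) = 2 + \left(\left(d + w\right) w + d\right) = 2 + \left(w \left(d + w\right) + d\right) = 2 + \left(d + w \left(d + w\right)\right) = 2 + d + w \left(d + w\right)$)
$\frac{D{\left(-162,-146 \right)} + F{\left(38,46 \right)}}{k + M{\left(-175 \right)}} = \frac{217 + \left(2 + 38 + 46^{2} + 38 \cdot 46\right)}{5040 + \frac{110}{9}} = \frac{217 + \left(2 + 38 + 2116 + 1748\right)}{\frac{45470}{9}} = \left(217 + 3904\right) \frac{9}{45470} = 4121 \cdot \frac{9}{45470} = \frac{37089}{45470}$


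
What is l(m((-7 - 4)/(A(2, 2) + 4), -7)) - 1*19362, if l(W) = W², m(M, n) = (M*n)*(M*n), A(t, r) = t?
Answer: 10059889/1296 ≈ 7762.3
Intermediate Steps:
m(M, n) = M²*n²
l(m((-7 - 4)/(A(2, 2) + 4), -7)) - 1*19362 = (((-7 - 4)/(2 + 4))²*(-7)²)² - 1*19362 = ((-11/6)²*49)² - 19362 = ((121/36)*49)² - 19362 = (5929/36)² - 19362 = 35153041/1296 - 19362 = 10059889/1296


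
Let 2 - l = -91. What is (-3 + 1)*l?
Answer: -186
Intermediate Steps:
l = 93 (l = 2 - 1*(-91) = 2 + 91 = 93)
(-3 + 1)*l = (-3 + 1)*93 = -2*93 = -186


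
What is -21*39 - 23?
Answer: -842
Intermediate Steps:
-21*39 - 23 = -819 - 23 = -842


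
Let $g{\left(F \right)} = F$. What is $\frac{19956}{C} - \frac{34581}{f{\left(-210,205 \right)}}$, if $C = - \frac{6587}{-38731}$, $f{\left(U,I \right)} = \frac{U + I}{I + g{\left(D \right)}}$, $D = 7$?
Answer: $\frac{7450715592}{4705} \approx 1.5836 \cdot 10^{6}$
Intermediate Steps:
$f{\left(U,I \right)} = \frac{I + U}{7 + I}$ ($f{\left(U,I \right)} = \frac{U + I}{I + 7} = \frac{I + U}{7 + I}$)
$C = \frac{941}{5533}$ ($C = \left(-6587\right) \left(- \frac{1}{38731}\right) = \frac{941}{5533} \approx 0.17007$)
$\frac{19956}{C} - \frac{34581}{f{\left(-210,205 \right)}} = \frac{19956}{\frac{941}{5533}} - \frac{34581}{\frac{1}{7 + 205} \left(205 - 210\right)} = 19956 \cdot \frac{5533}{941} - \frac{34581}{\frac{1}{212} \left(-5\right)} = \frac{110416548}{941} - \frac{34581}{\frac{1}{212} \left(-5\right)} = \frac{110416548}{941} - \frac{34581}{- \frac{5}{212}} = \frac{110416548}{941} - - \frac{7331172}{5} = \frac{110416548}{941} + \frac{7331172}{5} = \frac{7450715592}{4705}$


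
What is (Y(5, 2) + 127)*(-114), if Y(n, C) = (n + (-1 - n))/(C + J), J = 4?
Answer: -14459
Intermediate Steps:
Y(n, C) = -1/(4 + C) (Y(n, C) = (n + (-1 - n))/(C + 4) = -1/(4 + C))
(Y(5, 2) + 127)*(-114) = (-1/(4 + 2) + 127)*(-114) = (-1/6 + 127)*(-114) = (761/6)*(-114) = -14459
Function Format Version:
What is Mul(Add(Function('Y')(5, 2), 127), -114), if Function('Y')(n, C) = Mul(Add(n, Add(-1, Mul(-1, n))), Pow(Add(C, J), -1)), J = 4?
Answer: -14459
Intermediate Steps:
Function('Y')(n, C) = Mul(-1, Pow(Add(4, C), -1)) (Function('Y')(n, C) = Mul(Add(n, Add(-1, Mul(-1, n))), Pow(Add(C, 4), -1)) = Mul(-1, Pow(Add(4, C), -1)))
Mul(Add(Function('Y')(5, 2), 127), -114) = Mul(Add(Mul(-1, Pow(Add(4, 2), -1)), 127), -114) = Mul(Add(Mul(-1, Pow(6, -1)), 127), -114) = Mul(Add(Mul(-1, Rational(1, 6)), 127), -114) = Mul(Add(Rational(-1, 6), 127), -114) = Mul(Rational(761, 6), -114) = -14459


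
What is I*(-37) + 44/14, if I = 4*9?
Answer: -9302/7 ≈ -1328.9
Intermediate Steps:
I = 36
I*(-37) + 44/14 = 36*(-37) + 44/14 = -1332 + 44*(1/14) = -1332 + 22/7 = -9302/7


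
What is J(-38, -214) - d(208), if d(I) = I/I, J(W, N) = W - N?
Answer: 175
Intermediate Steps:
d(I) = 1
J(-38, -214) - d(208) = (-38 - 1*(-214)) - 1*1 = (-38 + 214) - 1 = 176 - 1 = 175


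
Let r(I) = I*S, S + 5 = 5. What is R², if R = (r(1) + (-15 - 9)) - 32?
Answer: 3136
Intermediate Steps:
S = 0 (S = -5 + 5 = 0)
r(I) = 0 (r(I) = I*0 = 0)
R = -56 (R = (0 + (-15 - 9)) - 32 = (0 - 24) - 32 = -24 - 32 = -56)
R² = (-56)² = 3136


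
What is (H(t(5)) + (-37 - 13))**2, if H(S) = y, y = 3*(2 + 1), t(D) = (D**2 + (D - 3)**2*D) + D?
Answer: 1681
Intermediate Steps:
t(D) = D + D**2 + D*(-3 + D)**2 (t(D) = (D**2 + (-3 + D)**2*D) + D = (D**2 + D*(-3 + D)**2) + D = D + D**2 + D*(-3 + D)**2)
y = 9 (y = 3*3 = 9)
H(S) = 9
(H(t(5)) + (-37 - 13))**2 = (9 + (-37 - 13))**2 = (9 - 50)**2 = (-41)**2 = 1681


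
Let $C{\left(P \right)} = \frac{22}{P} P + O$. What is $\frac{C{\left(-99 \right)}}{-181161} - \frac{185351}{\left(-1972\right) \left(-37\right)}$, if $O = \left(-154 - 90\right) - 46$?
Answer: $- \frac{1974048127}{777543012} \approx -2.5388$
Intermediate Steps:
$O = -290$ ($O = -244 - 46 = -290$)
$C{\left(P \right)} = -268$ ($C{\left(P \right)} = \frac{22}{P} P - 290 = 22 - 290 = -268$)
$\frac{C{\left(-99 \right)}}{-181161} - \frac{185351}{\left(-1972\right) \left(-37\right)} = - \frac{268}{-181161} - \frac{185351}{\left(-1972\right) \left(-37\right)} = \left(-268\right) \left(- \frac{1}{181161}\right) - \frac{185351}{72964} = \frac{268}{181161} - \frac{10903}{4292} = - \frac{1974048127}{777543012}$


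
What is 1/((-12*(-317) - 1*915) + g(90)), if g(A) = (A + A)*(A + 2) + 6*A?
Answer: 1/19989 ≈ 5.0028e-5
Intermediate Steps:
g(A) = 6*A + 2*A*(2 + A) (g(A) = (2*A)*(2 + A) + 6*A = 2*A*(2 + A) + 6*A = 6*A + 2*A*(2 + A))
1/((-12*(-317) - 1*915) + g(90)) = 1/((-12*(-317) - 1*915) + 2*90*(5 + 90)) = 1/((3804 - 915) + 2*90*95) = 1/(2889 + 17100) = 1/19989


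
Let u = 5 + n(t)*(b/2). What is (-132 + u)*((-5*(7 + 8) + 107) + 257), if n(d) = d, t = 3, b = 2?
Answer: -35836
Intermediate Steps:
u = 8 (u = 5 + 3*(2/2) = 5 + 3*(2*(1/2)) = 5 + 3*1 = 5 + 3 = 8)
(-132 + u)*((-5*(7 + 8) + 107) + 257) = (-132 + 8)*((-5*(7 + 8) + 107) + 257) = -124*((-5*15 + 107) + 257) = -124*((-75 + 107) + 257) = -124*(32 + 257) = -124*289 = -35836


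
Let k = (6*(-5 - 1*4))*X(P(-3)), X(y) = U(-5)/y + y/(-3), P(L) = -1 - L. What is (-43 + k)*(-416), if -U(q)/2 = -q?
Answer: -109408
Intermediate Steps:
U(q) = 2*q (U(q) = -(-2)*q = 2*q)
X(y) = -10/y - y/3 (X(y) = (2*(-5))/y + y/(-3) = -10/y + y*(-⅓) = -10/y - y/3)
k = 306 (k = (6*(-5 - 1*4))*(-10/(-1 - 1*(-3)) - (-1 - 1*(-3))/3) = (6*(-5 - 4))*(-10/(-1 + 3) - (-1 + 3)/3) = (6*(-9))*(-10/2 - ⅓*2) = -54*(-10*½ - ⅔) = -54*(-5 - ⅔) = -54*(-17/3) = 306)
(-43 + k)*(-416) = (-43 + 306)*(-416) = 263*(-416) = -109408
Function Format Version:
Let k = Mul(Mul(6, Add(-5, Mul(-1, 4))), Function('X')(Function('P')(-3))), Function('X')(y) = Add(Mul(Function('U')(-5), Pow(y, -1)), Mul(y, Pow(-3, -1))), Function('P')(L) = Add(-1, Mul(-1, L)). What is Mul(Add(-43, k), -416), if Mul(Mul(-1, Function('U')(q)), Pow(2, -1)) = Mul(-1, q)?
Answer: -109408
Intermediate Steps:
Function('U')(q) = Mul(2, q) (Function('U')(q) = Mul(-2, Mul(-1, q)) = Mul(2, q))
Function('X')(y) = Add(Mul(-10, Pow(y, -1)), Mul(Rational(-1, 3), y)) (Function('X')(y) = Add(Mul(Mul(2, -5), Pow(y, -1)), Mul(y, Pow(-3, -1))) = Add(Mul(-10, Pow(y, -1)), Mul(y, Rational(-1, 3))) = Add(Mul(-10, Pow(y, -1)), Mul(Rational(-1, 3), y)))
k = 306 (k = Mul(Mul(6, Add(-5, Mul(-1, 4))), Add(Mul(-10, Pow(Add(-1, Mul(-1, -3)), -1)), Mul(Rational(-1, 3), Add(-1, Mul(-1, -3))))) = Mul(Mul(6, Add(-5, -4)), Add(Mul(-10, Pow(Add(-1, 3), -1)), Mul(Rational(-1, 3), Add(-1, 3)))) = Mul(Mul(6, -9), Add(Mul(-10, Pow(2, -1)), Mul(Rational(-1, 3), 2))) = Mul(-54, Add(Mul(-10, Rational(1, 2)), Rational(-2, 3))) = Mul(-54, Add(-5, Rational(-2, 3))) = Mul(-54, Rational(-17, 3)) = 306)
Mul(Add(-43, k), -416) = Mul(Add(-43, 306), -416) = Mul(263, -416) = -109408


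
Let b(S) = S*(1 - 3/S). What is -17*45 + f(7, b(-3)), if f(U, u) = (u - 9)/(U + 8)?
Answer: -766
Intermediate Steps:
f(U, u) = (-9 + u)/(8 + U)
-17*45 + f(7, b(-3)) = -17*45 + (-9 + (-3 - 3))/(8 + 7) = -765 + (-9 - 6)/15 = -765 + (1/15)*(-15) = -765 - 1 = -766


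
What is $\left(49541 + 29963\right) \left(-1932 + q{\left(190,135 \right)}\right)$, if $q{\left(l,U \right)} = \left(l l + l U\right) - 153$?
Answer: $4743606160$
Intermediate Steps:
$q{\left(l,U \right)} = -153 + l^{2} + U l$ ($q{\left(l,U \right)} = \left(l^{2} + U l\right) - 153 = -153 + l^{2} + U l$)
$\left(49541 + 29963\right) \left(-1932 + q{\left(190,135 \right)}\right) = \left(49541 + 29963\right) \left(-1932 + \left(-153 + 190^{2} + 135 \cdot 190\right)\right) = 79504 \left(-1932 + \left(-153 + 36100 + 25650\right)\right) = 79504 \left(-1932 + 61597\right) = 79504 \cdot 59665 = 4743606160$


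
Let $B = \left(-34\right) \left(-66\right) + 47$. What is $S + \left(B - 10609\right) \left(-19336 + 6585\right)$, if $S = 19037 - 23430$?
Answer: $106058425$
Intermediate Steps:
$B = 2291$ ($B = 2244 + 47 = 2291$)
$S = -4393$
$S + \left(B - 10609\right) \left(-19336 + 6585\right) = -4393 + \left(2291 - 10609\right) \left(-19336 + 6585\right) = -4393 - -106062818 = -4393 + 106062818 = 106058425$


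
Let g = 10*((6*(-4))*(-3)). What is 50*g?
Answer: 36000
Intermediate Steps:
g = 720 (g = 10*(-24*(-3)) = 10*72 = 720)
50*g = 50*720 = 36000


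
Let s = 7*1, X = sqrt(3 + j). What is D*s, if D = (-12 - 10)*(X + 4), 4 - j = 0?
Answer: -616 - 154*sqrt(7) ≈ -1023.4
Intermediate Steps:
j = 4 (j = 4 - 1*0 = 4 + 0 = 4)
X = sqrt(7) (X = sqrt(3 + 4) = sqrt(7) ≈ 2.6458)
s = 7
D = -88 - 22*sqrt(7) (D = (-12 - 10)*(sqrt(7) + 4) = -22*(4 + sqrt(7)) = -88 - 22*sqrt(7) ≈ -146.21)
D*s = (-88 - 22*sqrt(7))*7 = -616 - 154*sqrt(7)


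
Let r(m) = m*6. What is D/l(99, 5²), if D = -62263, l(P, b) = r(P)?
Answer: -62263/594 ≈ -104.82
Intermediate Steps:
r(m) = 6*m
l(P, b) = 6*P
D/l(99, 5²) = -62263/(6*99) = -62263/594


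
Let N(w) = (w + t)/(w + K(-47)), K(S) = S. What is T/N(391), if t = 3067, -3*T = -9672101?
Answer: 1663601372/5187 ≈ 3.2073e+5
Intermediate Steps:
T = 9672101/3 (T = -⅓*(-9672101) = 9672101/3 ≈ 3.2240e+6)
N(w) = (3067 + w)/(-47 + w) (N(w) = (w + 3067)/(w - 47) = (3067 + w)/(-47 + w))
T/N(391) = 9672101/(3*(((3067 + 391)/(-47 + 391)))) = 9672101/(3*((3458/344))) = 9672101/(3*(((1/344)*3458))) = 9672101/(3*(1729/172)) = (9672101/3)*(172/1729) = 1663601372/5187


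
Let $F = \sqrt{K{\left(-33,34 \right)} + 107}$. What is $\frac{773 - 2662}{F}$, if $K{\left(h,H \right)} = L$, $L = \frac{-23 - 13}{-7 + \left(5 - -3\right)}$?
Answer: $- \frac{1889 \sqrt{71}}{71} \approx -224.18$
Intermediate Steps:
$L = -36$ ($L = - \frac{36}{-7 + \left(5 + 3\right)} = - \frac{36}{-7 + 8} = - \frac{36}{1} = \left(-36\right) 1 = -36$)
$K{\left(h,H \right)} = -36$
$F = \sqrt{71}$ ($F = \sqrt{-36 + 107} = \sqrt{71} \approx 8.4261$)
$\frac{773 - 2662}{F} = \frac{773 - 2662}{\sqrt{71}} = - 1889 \frac{\sqrt{71}}{71} = - \frac{1889 \sqrt{71}}{71}$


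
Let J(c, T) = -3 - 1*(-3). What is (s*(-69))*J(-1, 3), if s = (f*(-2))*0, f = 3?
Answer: 0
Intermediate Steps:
J(c, T) = 0 (J(c, T) = -3 + 3 = 0)
s = 0 (s = (3*(-2))*0 = -6*0 = 0)
(s*(-69))*J(-1, 3) = (0*(-69))*0 = 0*0 = 0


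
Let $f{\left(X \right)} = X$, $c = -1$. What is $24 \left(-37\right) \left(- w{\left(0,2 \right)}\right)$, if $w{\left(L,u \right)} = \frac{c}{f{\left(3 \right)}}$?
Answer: $-296$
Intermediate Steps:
$w{\left(L,u \right)} = - \frac{1}{3}$
$24 \left(-37\right) \left(- w{\left(0,2 \right)}\right) = 24 \left(-37\right) \left(\left(-1\right) \left(- \frac{1}{3}\right)\right) = \left(-888\right) \frac{1}{3} = -296$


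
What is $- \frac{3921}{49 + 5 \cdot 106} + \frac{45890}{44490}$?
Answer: $- \frac{4929166}{858657} \approx -5.7406$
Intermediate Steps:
$- \frac{3921}{49 + 5 \cdot 106} + \frac{45890}{44490} = - \frac{3921}{49 + 530} + 45890 \cdot \frac{1}{44490} = - \frac{3921}{579} + \frac{4589}{4449} = \left(-3921\right) \frac{1}{579} + \frac{4589}{4449} = - \frac{1307}{193} + \frac{4589}{4449} = - \frac{4929166}{858657}$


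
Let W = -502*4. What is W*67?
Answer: -134536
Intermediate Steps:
W = -2008
W*67 = -2008*67 = -134536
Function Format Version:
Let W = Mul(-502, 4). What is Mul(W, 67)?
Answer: -134536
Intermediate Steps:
W = -2008
Mul(W, 67) = Mul(-2008, 67) = -134536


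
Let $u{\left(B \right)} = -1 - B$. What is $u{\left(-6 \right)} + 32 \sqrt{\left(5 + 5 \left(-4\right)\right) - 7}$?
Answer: $5 + 32 i \sqrt{22} \approx 5.0 + 150.09 i$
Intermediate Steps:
$u{\left(-6 \right)} + 32 \sqrt{\left(5 + 5 \left(-4\right)\right) - 7} = \left(-1 - -6\right) + 32 \sqrt{\left(5 + 5 \left(-4\right)\right) - 7} = \left(-1 + 6\right) + 32 \sqrt{\left(5 - 20\right) - 7} = 5 + 32 \sqrt{-15 - 7} = 5 + 32 \sqrt{-22} = 5 + 32 i \sqrt{22}$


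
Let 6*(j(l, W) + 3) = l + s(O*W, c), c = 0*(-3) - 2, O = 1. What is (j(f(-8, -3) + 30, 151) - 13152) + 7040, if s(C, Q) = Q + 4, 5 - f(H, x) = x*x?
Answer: -18331/3 ≈ -6110.3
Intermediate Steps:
f(H, x) = 5 - x**2 (f(H, x) = 5 - x*x = 5 - x**2)
c = -2 (c = 0 - 2 = -2)
s(C, Q) = 4 + Q
j(l, W) = -8/3 + l/6 (j(l, W) = -3 + (l + (4 - 2))/6 = -3 + (l + 2)/6 = -3 + (2 + l)/6 = -3 + (1/3 + l/6) = -8/3 + l/6)
(j(f(-8, -3) + 30, 151) - 13152) + 7040 = ((-8/3 + ((5 - 1*(-3)**2) + 30)/6) - 13152) + 7040 = ((-8/3 + ((5 - 1*9) + 30)/6) - 13152) + 7040 = ((-8/3 + ((5 - 9) + 30)/6) - 13152) + 7040 = ((-8/3 + (-4 + 30)/6) - 13152) + 7040 = ((-8/3 + (1/6)*26) - 13152) + 7040 = ((-8/3 + 13/3) - 13152) + 7040 = (5/3 - 13152) + 7040 = -39451/3 + 7040 = -18331/3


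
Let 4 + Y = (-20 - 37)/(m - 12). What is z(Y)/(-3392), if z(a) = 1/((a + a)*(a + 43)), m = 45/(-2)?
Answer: 529/342524160 ≈ 1.5444e-6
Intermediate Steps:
m = -45/2 (m = 45*(-1/2) = -45/2 ≈ -22.500)
Y = -54/23 (Y = -4 + (-20 - 37)/(-45/2 - 12) = -4 - 57/(-69/2) = -4 - 57*(-2/69) = -4 + 38/23 = -54/23 ≈ -2.3478)
z(a) = 1/(2*a*(43 + a)) (z(a) = 1/((2*a)*(43 + a)) = 1/(2*a*(43 + a)))
z(Y)/(-3392) = (1/(2*(-54/23)*(43 - 54/23)))/(-3392) = ((1/2)*(-23/54)/(935/23))*(-1/3392) = ((1/2)*(-23/54)*(23/935))*(-1/3392) = -529/100980*(-1/3392) = 529/342524160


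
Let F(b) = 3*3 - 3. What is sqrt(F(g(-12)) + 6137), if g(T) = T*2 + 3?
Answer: sqrt(6143) ≈ 78.377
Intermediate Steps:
g(T) = 3 + 2*T (g(T) = 2*T + 3 = 3 + 2*T)
F(b) = 6 (F(b) = 9 - 3 = 6)
sqrt(F(g(-12)) + 6137) = sqrt(6 + 6137) = sqrt(6143)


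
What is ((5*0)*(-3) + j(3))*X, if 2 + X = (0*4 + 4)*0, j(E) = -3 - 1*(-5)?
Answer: -4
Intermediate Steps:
j(E) = 2 (j(E) = -3 + 5 = 2)
X = -2 (X = -2 + (0*4 + 4)*0 = -2 + (0 + 4)*0 = -2 + 4*0 = -2 + 0 = -2)
((5*0)*(-3) + j(3))*X = ((5*0)*(-3) + 2)*(-2) = (0*(-3) + 2)*(-2) = (0 + 2)*(-2) = 2*(-2) = -4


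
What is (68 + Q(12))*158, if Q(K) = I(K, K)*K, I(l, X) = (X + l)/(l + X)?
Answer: 12640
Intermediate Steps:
I(l, X) = 1 (I(l, X) = (X + l)/(X + l) = 1)
Q(K) = K (Q(K) = 1*K = K)
(68 + Q(12))*158 = (68 + 12)*158 = 80*158 = 12640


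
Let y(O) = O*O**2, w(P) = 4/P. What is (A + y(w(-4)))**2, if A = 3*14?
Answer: 1681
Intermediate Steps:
y(O) = O**3
A = 42
(A + y(w(-4)))**2 = (42 + (4/(-4))**3)**2 = (42 + (4*(-1/4))**3)**2 = (42 + (-1)**3)**2 = (42 - 1)**2 = 41**2 = 1681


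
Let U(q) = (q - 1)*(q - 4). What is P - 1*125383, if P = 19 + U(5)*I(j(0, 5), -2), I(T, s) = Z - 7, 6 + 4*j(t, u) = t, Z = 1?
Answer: -125388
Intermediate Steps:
j(t, u) = -3/2 + t/4
U(q) = (-1 + q)*(-4 + q)
I(T, s) = -6 (I(T, s) = 1 - 7 = -6)
P = -5 (P = 19 + (4 + 5² - 5*5)*(-6) = 19 + (4 + 25 - 25)*(-6) = 19 + 4*(-6) = 19 - 24 = -5)
P - 1*125383 = -5 - 1*125383 = -5 - 125383 = -125388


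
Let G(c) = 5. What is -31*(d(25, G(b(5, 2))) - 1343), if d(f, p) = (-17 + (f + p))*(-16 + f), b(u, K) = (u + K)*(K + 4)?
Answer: 38006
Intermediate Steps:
b(u, K) = (4 + K)*(K + u) (b(u, K) = (K + u)*(4 + K) = (4 + K)*(K + u))
d(f, p) = (-16 + f)*(-17 + f + p) (d(f, p) = (-17 + f + p)*(-16 + f) = (-16 + f)*(-17 + f + p))
-31*(d(25, G(b(5, 2))) - 1343) = -31*((272 + 25² - 33*25 - 16*5 + 25*5) - 1343) = -31*((272 + 625 - 825 - 80 + 125) - 1343) = -31*(117 - 1343) = -31*(-1226) = 38006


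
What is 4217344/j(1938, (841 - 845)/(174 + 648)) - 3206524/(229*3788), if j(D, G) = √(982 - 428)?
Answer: -801631/216863 + 2108672*√554/277 ≈ 1.7917e+5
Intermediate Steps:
j(D, G) = √554
4217344/j(1938, (841 - 845)/(174 + 648)) - 3206524/(229*3788) = 4217344/(√554) - 3206524/(229*3788) = 4217344*(√554/554) - 3206524/867452 = 2108672*√554/277 - 3206524*1/867452 = 2108672*√554/277 - 801631/216863 = -801631/216863 + 2108672*√554/277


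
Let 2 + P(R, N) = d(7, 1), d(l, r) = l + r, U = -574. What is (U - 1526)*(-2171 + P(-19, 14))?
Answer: 4546500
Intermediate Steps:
P(R, N) = 6 (P(R, N) = -2 + (7 + 1) = -2 + 8 = 6)
(U - 1526)*(-2171 + P(-19, 14)) = (-574 - 1526)*(-2171 + 6) = -2100*(-2165) = 4546500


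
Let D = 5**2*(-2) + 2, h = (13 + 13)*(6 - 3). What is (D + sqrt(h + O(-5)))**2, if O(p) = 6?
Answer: 2388 - 192*sqrt(21) ≈ 1508.1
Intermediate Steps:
h = 78 (h = 26*3 = 78)
D = -48 (D = 25*(-2) + 2 = -50 + 2 = -48)
(D + sqrt(h + O(-5)))**2 = (-48 + sqrt(78 + 6))**2 = (-48 + sqrt(84))**2 = (-48 + 2*sqrt(21))**2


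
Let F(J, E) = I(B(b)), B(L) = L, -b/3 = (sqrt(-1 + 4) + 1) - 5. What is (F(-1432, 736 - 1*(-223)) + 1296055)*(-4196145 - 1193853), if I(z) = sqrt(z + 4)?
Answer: -6985733857890 - 5389998*sqrt(16 - 3*sqrt(3)) ≈ -6.9857e+12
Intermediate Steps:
b = 12 - 3*sqrt(3) (b = -3*((sqrt(-1 + 4) + 1) - 5) = -3*((sqrt(3) + 1) - 5) = -3*((1 + sqrt(3)) - 5) = -3*(-4 + sqrt(3)) = 12 - 3*sqrt(3) ≈ 6.8038)
I(z) = sqrt(4 + z)
F(J, E) = sqrt(16 - 3*sqrt(3)) (F(J, E) = sqrt(4 + (12 - 3*sqrt(3))) = sqrt(16 - 3*sqrt(3)))
(F(-1432, 736 - 1*(-223)) + 1296055)*(-4196145 - 1193853) = (sqrt(16 - 3*sqrt(3)) + 1296055)*(-4196145 - 1193853) = (1296055 + sqrt(16 - 3*sqrt(3)))*(-5389998) = -6985733857890 - 5389998*sqrt(16 - 3*sqrt(3))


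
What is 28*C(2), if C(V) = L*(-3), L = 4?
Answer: -336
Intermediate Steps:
C(V) = -12 (C(V) = 4*(-3) = -12)
28*C(2) = 28*(-12) = -336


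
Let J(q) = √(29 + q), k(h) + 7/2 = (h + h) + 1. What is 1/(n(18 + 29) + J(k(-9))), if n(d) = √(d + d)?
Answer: 2/(√34 + 2*√94) ≈ 0.079297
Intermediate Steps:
k(h) = -5/2 + 2*h (k(h) = -7/2 + ((h + h) + 1) = -7/2 + (2*h + 1) = -7/2 + (1 + 2*h) = -5/2 + 2*h)
n(d) = √2*√d (n(d) = √(2*d) = √2*√d)
1/(n(18 + 29) + J(k(-9))) = 1/(√2*√(18 + 29) + √(29 + (-5/2 + 2*(-9)))) = 1/(√2*√47 + √(29 + (-5/2 - 18))) = 1/(√94 + √(29 - 41/2)) = 1/(√94 + √(17/2)) = 1/(√94 + √34/2)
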